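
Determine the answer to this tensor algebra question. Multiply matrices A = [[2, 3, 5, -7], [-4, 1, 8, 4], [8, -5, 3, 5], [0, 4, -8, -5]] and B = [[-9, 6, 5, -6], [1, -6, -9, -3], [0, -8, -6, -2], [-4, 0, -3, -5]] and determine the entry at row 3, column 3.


(AB)_{ij} = sum_k A_{ik} B_{kj}.
For i=3, j=3:
A_{31} * B_{13} = 8 * 5 = 40
A_{32} * B_{23} = -5 * -9 = 45
A_{33} * B_{33} = 3 * -6 = -18
A_{34} * B_{43} = 5 * -3 = -15
Sum = 40 + 45 + -18 + -15 = 52

52


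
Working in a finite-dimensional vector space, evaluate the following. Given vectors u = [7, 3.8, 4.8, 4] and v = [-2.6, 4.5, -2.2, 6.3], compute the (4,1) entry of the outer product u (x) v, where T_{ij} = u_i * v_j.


The outer product entry T_{ij} = u_i * v_j.
We need i=4, j=1.
u_4 = 4, v_1 = -2.6
T_{4,1} = 4 * -2.6 = -10.4

-10.4


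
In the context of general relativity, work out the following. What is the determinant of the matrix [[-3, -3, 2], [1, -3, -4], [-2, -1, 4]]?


Expanding along the first row, det(A) = a11*M_11 - a12*M_12 + a13*M_13, where M_1j is the (1,j) minor.
Minor M_11 = -3*4 - -4*-1 = -16
Minor M_12 = 1*4 - -4*-2 = -4
Minor M_13 = 1*-1 - -3*-2 = -7
det = -3*(-16) - -3*(-4) + 2*(-7)
    = 48 - 12 + -14
    = 22

22


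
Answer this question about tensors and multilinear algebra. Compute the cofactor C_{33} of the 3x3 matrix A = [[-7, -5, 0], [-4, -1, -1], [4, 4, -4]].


To find cofactor C_{33}, delete row 3 and column 3.
The resulting 2x2 submatrix is: [[-7, -5], [-4, -1]]
Minor M_{33} = -7*-1 - -5*-4
  = 7 - 20 = -13
Sign = (-1)^(3+3) = (-1)^6 = 1
Cofactor C_{33} = 1 * -13 = -13

-13


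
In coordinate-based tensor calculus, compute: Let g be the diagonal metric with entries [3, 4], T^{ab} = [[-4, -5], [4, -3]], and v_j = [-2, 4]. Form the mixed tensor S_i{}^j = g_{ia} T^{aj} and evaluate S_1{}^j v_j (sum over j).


Step 1: lower the first index. For a diagonal metric, g_{ia} T^{aj} = g_{ii} T^{ij} (no sum on i).
g_{11} = 3
S_1{}^1 = 3 * T^{11} = 3 * -4 = -12
S_1{}^2 = 3 * T^{12} = 3 * -5 = -15
Step 2: contract S_1{}^j with v_j.
S_1{}^1 * v_1 = -12 * -2 = 24
S_1{}^2 * v_2 = -15 * 4 = -60
Result = 24 + -60 = -36

-36


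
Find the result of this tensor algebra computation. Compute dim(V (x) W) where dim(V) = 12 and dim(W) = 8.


The dimension of a tensor product is the product of dimensions.
dim(V) = 12, dim(W) = 8
dim(V (x) W) = 12 * 8 = 96

96


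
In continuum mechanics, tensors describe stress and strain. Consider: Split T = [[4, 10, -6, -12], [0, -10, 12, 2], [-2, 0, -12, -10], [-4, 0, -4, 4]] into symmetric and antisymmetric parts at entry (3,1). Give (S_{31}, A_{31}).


T_{31} = -2
T_{13} = -6
S_{31} = (-2 + -6)/2 = -8/2 = -4
A_{31} = (-2 - -6)/2 = 4/2 = 2
Check: S + A = -4 + 2 = -2 = T_{31}.

(-4, 2)


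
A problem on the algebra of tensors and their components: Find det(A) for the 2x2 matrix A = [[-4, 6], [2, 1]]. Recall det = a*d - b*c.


For a 2x2 matrix [[a, b], [c, d]], det = a*d - b*c.
a = -4, b = 6, c = 2, d = 1
a*d = -4 * 1 = -4
b*c = 6 * 2 = 12
det = -4 - 12 = -16

-16


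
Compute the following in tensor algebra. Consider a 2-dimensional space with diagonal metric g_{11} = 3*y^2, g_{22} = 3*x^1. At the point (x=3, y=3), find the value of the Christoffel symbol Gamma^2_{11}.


For a diagonal metric, Gamma^k_{ij} = (1/2) g^{kk} (dg_{ik}/dx_j + dg_{jk}/dx_i - dg_{ij}/dx_k).
The metric is diagonal, so g_{ab} = 0 for a != b.
At the given point: g_{11} = 27, g_{22} = 9
g^{22} = 1/9
dg_{12}/dx_1 = 0 (off-diagonal)
dg_{12}/dx_1 = 0 (off-diagonal)
dg_{11}/dx_2 = dg_{11}/dx_2 = 18
Numerator = 0 + 0 - 18 = -18
Gamma^2_{11} = -18 / (2 * 9) = -1

-1


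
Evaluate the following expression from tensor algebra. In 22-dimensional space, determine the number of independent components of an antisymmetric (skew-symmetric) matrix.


An antisymmetric rank-2 tensor satisfies A_{ij} = -A_{ji}, so diagonal entries are zero.
The independent components are the upper-triangular entries: C(n, 2) = n(n-1)/2.
n = 22
C(22, 2) = 22 * 21 / 2 = 462 / 2 = 231

231


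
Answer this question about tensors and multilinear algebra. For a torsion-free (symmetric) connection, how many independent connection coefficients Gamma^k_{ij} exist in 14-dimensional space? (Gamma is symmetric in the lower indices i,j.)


Christoffel symbols Gamma^k_{ij} are symmetric in i,j, so there are d * d(d+1)/2 independent symbols.
d = 14
d(d+1)/2 = 14 * 15 / 2 = 105
Total = 14 * 105 = 1470

1470


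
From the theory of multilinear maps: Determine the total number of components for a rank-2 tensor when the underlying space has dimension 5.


The number of components of a rank-r tensor in d dimensions is d^r.
Here d = 5 and r = 2.
5^2 = 25

25


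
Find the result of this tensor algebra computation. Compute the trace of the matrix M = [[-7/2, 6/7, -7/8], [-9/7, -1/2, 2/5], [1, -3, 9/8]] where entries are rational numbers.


The trace is the sum of diagonal entries.
Diagonal: M[1,1] = -7/2, M[2,2] = -1/2, M[3,3] = 9/8
Tr(M) = -7/2 + -1/2 + 9/8
Computing step by step:
After adding M[1,1]: -7/2
After adding M[2,2]: -4
After adding M[3,3]: -23/8
Tr(M) = -23/8

-23/8


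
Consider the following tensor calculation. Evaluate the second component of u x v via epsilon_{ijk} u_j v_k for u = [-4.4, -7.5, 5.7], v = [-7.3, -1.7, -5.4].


(u x v)_2 = sum_{j,k} epsilon_{2jk} u_j v_k. Only permutations of (1,2,3) contribute; the two non-zero terms are:
eps_{213} u_1 v_3 = -1 * -4.4 * -5.4 = -23.76
eps_{231} u_3 v_1 = 1 * 5.7 * -7.3 = -41.61
(u x v)_2 = -65.37

-65.37


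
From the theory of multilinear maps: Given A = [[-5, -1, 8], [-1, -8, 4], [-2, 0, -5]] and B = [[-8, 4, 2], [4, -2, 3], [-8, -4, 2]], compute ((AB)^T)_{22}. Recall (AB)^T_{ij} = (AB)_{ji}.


(AB)^T_{ij} = (AB)_{ji} = sum_k A_{jk} B_{ki}.
For i=2, j=2 we need (AB)_{22}:
A_{21} * B_{12} = -1 * 4 = -4
A_{22} * B_{22} = -8 * -2 = 16
A_{23} * B_{32} = 4 * -4 = -16
Sum = -4 + 16 + -16 = -4

-4


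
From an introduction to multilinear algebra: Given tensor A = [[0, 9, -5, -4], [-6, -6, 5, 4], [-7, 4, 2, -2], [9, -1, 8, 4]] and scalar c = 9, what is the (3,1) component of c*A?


Scalar multiplication: (cA)_{ij} = c * A_{ij}.
c = 9
A_{31} = -7
(cA)_{31} = 9 * -7 = -63

-63


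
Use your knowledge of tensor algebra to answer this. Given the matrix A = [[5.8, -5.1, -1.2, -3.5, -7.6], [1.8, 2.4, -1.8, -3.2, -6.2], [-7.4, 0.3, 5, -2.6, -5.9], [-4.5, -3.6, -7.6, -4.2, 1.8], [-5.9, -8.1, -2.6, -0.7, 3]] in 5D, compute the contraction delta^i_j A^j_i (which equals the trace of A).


The contraction (trace) of a rank-2 tensor is the sum of its diagonal elements.
Diagonal entries: A[1,1] = 5.8, A[2,2] = 2.4, A[3,3] = 5, A[4,4] = -4.2, A[5,5] = 3
Tr(A) = 5.8 + 2.4 + 5 + -4.2 + 3 = 12

12


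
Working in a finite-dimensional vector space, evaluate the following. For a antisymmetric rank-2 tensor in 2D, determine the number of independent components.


A antisymmetric rank-2 tensor in d dimensions has d(d-1)/2 independent components.
d = 2
d(d-1)/2 = 2 * 1 / 2 = 2 / 2 = 1

1


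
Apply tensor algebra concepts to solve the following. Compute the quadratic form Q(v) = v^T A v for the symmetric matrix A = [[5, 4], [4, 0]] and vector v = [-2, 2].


First compute Av:
(Av)_1 = 5*-2 + 4*2 = -2
(Av)_2 = 4*-2 + 0*2 = -8
Av = [-2, -8]
Then v^T (Av) = -2*-2 + 2*-8
= 4 + -16 = -12

-12


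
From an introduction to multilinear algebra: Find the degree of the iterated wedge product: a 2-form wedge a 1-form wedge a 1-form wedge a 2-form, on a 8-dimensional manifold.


The degree of a wedge product is the sum of the degrees of the individual forms.
Degrees: 2, 1, 1, 2
Total degree = 2 + 1 + 1 + 2 = 6

6


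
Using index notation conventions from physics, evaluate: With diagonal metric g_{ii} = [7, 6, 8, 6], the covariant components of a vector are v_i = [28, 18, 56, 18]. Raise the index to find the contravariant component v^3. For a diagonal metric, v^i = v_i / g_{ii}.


To raise an index with a diagonal metric: v^i = v_i / g_{ii}.
For index 3: v_3 = 56, g_{33} = 8
v^3 = 56 / 8 = 7

7


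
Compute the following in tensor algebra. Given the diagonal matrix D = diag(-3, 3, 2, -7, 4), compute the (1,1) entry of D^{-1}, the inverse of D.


For a diagonal matrix, the inverse has entries (D^{-1})_{ii} = 1/d_{ii}.
The diagonal entries are: d_{11} = -3, d_{22} = 3, d_{33} = 2, d_{44} = -7, d_{55} = 4
We need (D^{-1})_{11} = 1/d_{11} = 1/-3 = -1/3

-1/3


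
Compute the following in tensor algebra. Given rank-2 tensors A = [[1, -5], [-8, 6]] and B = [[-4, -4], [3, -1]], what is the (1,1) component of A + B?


Tensor addition is component-wise: (A + B)_{ij} = A_{ij} + B_{ij}.
A_{11} = 1
B_{11} = -4
(A + B)_{11} = 1 + -4 = -3

-3


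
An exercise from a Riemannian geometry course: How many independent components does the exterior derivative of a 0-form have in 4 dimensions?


The exterior derivative of a p-form is a (p+1)-form.
Its number of independent components is C(n, p+1).
n = 4, p+1 = 1
C(4, 1) = 4

4


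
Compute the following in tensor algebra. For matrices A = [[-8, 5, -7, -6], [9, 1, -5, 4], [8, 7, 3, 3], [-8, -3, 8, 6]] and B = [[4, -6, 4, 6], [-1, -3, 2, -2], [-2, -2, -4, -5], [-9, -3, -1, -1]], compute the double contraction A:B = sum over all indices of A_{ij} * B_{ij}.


A:B = sum over all i,j of A_{ij} * B_{ij}.
Row 1: -8*4=-32, 5*-6=-30, -7*4=-28, -6*6=-36 => row sum = -126
Row 2: 9*-1=-9, 1*-3=-3, -5*2=-10, 4*-2=-8 => row sum = -30
Row 3: 8*-2=-16, 7*-2=-14, 3*-4=-12, 3*-5=-15 => row sum = -57
Row 4: -8*-9=72, -3*-3=9, 8*-1=-8, 6*-1=-6 => row sum = 67
Total = -126 + -30 + -57 + 67 = -146

-146


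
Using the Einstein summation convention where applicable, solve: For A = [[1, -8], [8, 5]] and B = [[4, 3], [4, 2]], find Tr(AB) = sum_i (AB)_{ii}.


Tr(AB) = sum_i (AB)_{ii} where (AB)_{ii} = sum_k A_{ik} B_{ki}.
(AB)_{11} = 1*4 + -8*4 = -28
(AB)_{22} = 8*3 + 5*2 = 34
Tr(AB) = -28 + 34 = 6

6


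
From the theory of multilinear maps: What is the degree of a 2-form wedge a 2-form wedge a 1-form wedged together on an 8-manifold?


The degree of a wedge product is the sum of the degrees of the individual forms.
Degrees: 2, 2, 1
Total degree = 2 + 2 + 1 = 5

5


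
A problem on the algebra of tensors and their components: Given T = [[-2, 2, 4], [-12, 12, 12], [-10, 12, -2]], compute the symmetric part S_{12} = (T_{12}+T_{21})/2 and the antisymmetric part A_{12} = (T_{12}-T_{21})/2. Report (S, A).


T_{12} = 2
T_{21} = -12
S_{12} = (2 + -12)/2 = -10/2 = -5
A_{12} = (2 - -12)/2 = 14/2 = 7
Check: S + A = -5 + 7 = 2 = T_{12}.

(-5, 7)


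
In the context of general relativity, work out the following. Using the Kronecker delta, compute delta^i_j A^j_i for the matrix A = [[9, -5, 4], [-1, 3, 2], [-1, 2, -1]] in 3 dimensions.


The contraction (trace) of a rank-2 tensor is the sum of its diagonal elements.
Diagonal entries: A[1,1] = 9, A[2,2] = 3, A[3,3] = -1
Tr(A) = 9 + 3 + -1 = 11

11


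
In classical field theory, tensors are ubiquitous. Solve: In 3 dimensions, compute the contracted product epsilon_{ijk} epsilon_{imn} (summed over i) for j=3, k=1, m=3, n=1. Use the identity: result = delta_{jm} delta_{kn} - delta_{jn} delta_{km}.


Using the identity: epsilon_{ijk} epsilon_{imn} = delta_{jm} delta_{kn} - delta_{jn} delta_{km}.
delta_{33} = 1
delta_{11} = 1
delta_{31} = 0
delta_{13} = 0
Result = 1 * 1 - 0 * 0 = 1 - 0 = 1

1


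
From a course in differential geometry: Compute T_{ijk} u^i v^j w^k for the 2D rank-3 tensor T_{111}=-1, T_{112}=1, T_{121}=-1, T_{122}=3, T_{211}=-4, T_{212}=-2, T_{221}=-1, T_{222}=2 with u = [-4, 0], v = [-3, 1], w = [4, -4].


S = sum over i,j,k of T_{ijk} u_i v_j w_k. Expanding all 8 terms:
T_{111}*u_1*v_1*w_1 = -1*-4*-3*4 = -48  (running total: -48)
T_{112}*u_1*v_1*w_2 = 1*-4*-3*-4 = -48  (running total: -96)
T_{121}*u_1*v_2*w_1 = -1*-4*1*4 = 16  (running total: -80)
T_{122}*u_1*v_2*w_2 = 3*-4*1*-4 = 48  (running total: -32)
T_{211}*u_2*v_1*w_1 = -4*0*-3*4 = 0  (running total: -32)
T_{212}*u_2*v_1*w_2 = -2*0*-3*-4 = 0  (running total: -32)
T_{221}*u_2*v_2*w_1 = -1*0*1*4 = 0  (running total: -32)
T_{222}*u_2*v_2*w_2 = 2*0*1*-4 = 0  (running total: -32)
S = -32

-32


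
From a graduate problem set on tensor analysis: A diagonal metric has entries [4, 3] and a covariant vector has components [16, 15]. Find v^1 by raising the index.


To raise an index with a diagonal metric: v^i = v_i / g_{ii}.
For index 1: v_1 = 16, g_{11} = 4
v^1 = 16 / 4 = 4

4


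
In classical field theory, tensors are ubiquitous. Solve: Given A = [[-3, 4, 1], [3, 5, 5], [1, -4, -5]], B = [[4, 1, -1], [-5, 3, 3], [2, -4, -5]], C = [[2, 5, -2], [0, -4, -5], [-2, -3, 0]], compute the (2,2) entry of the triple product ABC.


(ABC)_{22} = sum_m (AB)_{2m} C_{m2}. First compute row 2 of AB.
(AB)_{21} = 3*4 + 5*-5 + 5*2 = -3
(AB)_{22} = 3*1 + 5*3 + 5*-4 = -2
(AB)_{23} = 3*-1 + 5*3 + 5*-5 = -13
Now contract with column 2 of C:
(AB)_{21} * C_{12} = -3 * 5 = -15
(AB)_{22} * C_{22} = -2 * -4 = 8
(AB)_{23} * C_{32} = -13 * -3 = 39
(ABC)_{22} = -15 + 8 + 39 = 32

32


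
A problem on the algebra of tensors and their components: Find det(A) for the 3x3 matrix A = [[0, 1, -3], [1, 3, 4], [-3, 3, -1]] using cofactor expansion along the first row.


Expanding along the first row, det(A) = a11*M_11 - a12*M_12 + a13*M_13, where M_1j is the (1,j) minor.
Minor M_11 = 3*-1 - 4*3 = -15
Minor M_12 = 1*-1 - 4*-3 = 11
Minor M_13 = 1*3 - 3*-3 = 12
det = 0*(-15) - 1*(11) + -3*(12)
    = 0 - 11 + -36
    = -47

-47


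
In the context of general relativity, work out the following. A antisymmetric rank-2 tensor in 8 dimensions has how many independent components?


A antisymmetric rank-2 tensor in d dimensions has d(d-1)/2 independent components.
d = 8
d(d-1)/2 = 8 * 7 / 2 = 56 / 2 = 28

28


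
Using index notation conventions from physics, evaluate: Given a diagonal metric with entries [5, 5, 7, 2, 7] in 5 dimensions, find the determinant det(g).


For a diagonal metric, the determinant is the product of diagonal entries.
Diagonal entries: 5, 5, 7, 2, 7
det(g) = 5 * 5 * 7 * 2 * 7 = 2450

2450


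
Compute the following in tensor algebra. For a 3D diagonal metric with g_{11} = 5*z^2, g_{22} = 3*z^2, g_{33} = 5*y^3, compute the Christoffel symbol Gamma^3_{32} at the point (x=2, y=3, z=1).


For a diagonal metric, Gamma^k_{ij} = (1/2) g^{kk} (dg_{ik}/dx_j + dg_{jk}/dx_i - dg_{ij}/dx_k).
The metric is diagonal, so g_{ab} = 0 for a != b.
At the given point: g_{11} = 5, g_{22} = 3, g_{33} = 135
g^{33} = 1/135
dg_{33}/dx_2 = dg_{33}/dx_2 = 135
dg_{23}/dx_3 = 0 (off-diagonal)
dg_{32}/dx_3 = 0 (off-diagonal)
Numerator = 135 + 0 - 0 = 135
Gamma^3_{32} = 135 / (2 * 135) = 1/2

1/2


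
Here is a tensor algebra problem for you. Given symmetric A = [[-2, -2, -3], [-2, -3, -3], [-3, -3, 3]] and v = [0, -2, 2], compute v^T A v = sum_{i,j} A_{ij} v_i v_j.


First compute Av:
(Av)_1 = -2*0 + -2*-2 + -3*2 = -2
(Av)_2 = -2*0 + -3*-2 + -3*2 = 0
(Av)_3 = -3*0 + -3*-2 + 3*2 = 12
Av = [-2, 0, 12]
Then v^T (Av) = 0*-2 + -2*0 + 2*12
= 0 + 0 + 24 = 24

24


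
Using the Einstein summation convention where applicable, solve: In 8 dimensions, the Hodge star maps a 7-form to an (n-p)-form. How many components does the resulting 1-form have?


The Hodge dual of a p-form on an n-dimensional manifold is an (n-p)-form.
n = 8, p = 7, so dual degree = 8 - 7 = 1
The number of components is C(n, n-p) = C(8, 1) = 8

8


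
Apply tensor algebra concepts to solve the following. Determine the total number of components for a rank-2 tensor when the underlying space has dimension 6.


The number of components of a rank-r tensor in d dimensions is d^r.
Here d = 6 and r = 2.
6^2 = 36

36


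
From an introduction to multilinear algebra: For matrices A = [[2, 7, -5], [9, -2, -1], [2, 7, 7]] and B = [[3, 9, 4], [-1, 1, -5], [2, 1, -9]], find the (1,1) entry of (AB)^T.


(AB)^T_{ij} = (AB)_{ji} = sum_k A_{jk} B_{ki}.
For i=1, j=1 we need (AB)_{11}:
A_{11} * B_{11} = 2 * 3 = 6
A_{12} * B_{21} = 7 * -1 = -7
A_{13} * B_{31} = -5 * 2 = -10
Sum = 6 + -7 + -10 = -11

-11


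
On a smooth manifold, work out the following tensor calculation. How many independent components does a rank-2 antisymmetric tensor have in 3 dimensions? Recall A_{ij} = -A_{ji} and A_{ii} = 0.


An antisymmetric rank-2 tensor satisfies A_{ij} = -A_{ji}, so diagonal entries are zero.
The independent components are the upper-triangular entries: C(n, 2) = n(n-1)/2.
n = 3
C(3, 2) = 3 * 2 / 2 = 6 / 2 = 3

3


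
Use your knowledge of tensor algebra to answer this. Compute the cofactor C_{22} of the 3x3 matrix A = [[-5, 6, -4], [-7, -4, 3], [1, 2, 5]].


To find cofactor C_{22}, delete row 2 and column 2.
The resulting 2x2 submatrix is: [[-5, -4], [1, 5]]
Minor M_{22} = -5*5 - -4*1
  = -25 - -4 = -21
Sign = (-1)^(2+2) = (-1)^4 = 1
Cofactor C_{22} = 1 * -21 = -21

-21


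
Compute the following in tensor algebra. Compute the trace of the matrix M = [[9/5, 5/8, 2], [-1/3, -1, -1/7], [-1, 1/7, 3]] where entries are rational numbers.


The trace is the sum of diagonal entries.
Diagonal: M[1,1] = 9/5, M[2,2] = -1, M[3,3] = 3
Tr(M) = 9/5 + -1 + 3
Computing step by step:
After adding M[1,1]: 9/5
After adding M[2,2]: 4/5
After adding M[3,3]: 19/5
Tr(M) = 19/5

19/5


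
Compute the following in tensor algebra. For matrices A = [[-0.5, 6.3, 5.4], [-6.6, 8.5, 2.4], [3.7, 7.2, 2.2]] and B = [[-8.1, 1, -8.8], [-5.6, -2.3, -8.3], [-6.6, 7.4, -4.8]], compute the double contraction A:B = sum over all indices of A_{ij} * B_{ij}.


A:B = sum over all i,j of A_{ij} * B_{ij}.
Row 1: -0.5*-8.1=4.05, 6.3*1=6.3, 5.4*-8.8=-47.52 => row sum = -37.17
Row 2: -6.6*-5.6=36.96, 8.5*-2.3=-19.55, 2.4*-8.3=-19.92 => row sum = -2.51
Row 3: 3.7*-6.6=-24.42, 7.2*7.4=53.28, 2.2*-4.8=-10.56 => row sum = 18.3
Total = -37.17 + -2.51 + 18.3 = -21.38

-21.38


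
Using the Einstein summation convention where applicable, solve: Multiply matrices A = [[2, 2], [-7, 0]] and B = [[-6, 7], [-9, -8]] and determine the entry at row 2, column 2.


(AB)_{ij} = sum_k A_{ik} B_{kj}.
For i=2, j=2:
A_{21} * B_{12} = -7 * 7 = -49
A_{22} * B_{22} = 0 * -8 = 0
Sum = -49 + 0 = -49

-49


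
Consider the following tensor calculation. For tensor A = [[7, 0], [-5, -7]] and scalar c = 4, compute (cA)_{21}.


Scalar multiplication: (cA)_{ij} = c * A_{ij}.
c = 4
A_{21} = -5
(cA)_{21} = 4 * -5 = -20

-20


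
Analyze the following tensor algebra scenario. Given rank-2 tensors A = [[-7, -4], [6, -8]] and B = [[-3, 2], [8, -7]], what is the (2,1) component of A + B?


Tensor addition is component-wise: (A + B)_{ij} = A_{ij} + B_{ij}.
A_{21} = 6
B_{21} = 8
(A + B)_{21} = 6 + 8 = 14

14


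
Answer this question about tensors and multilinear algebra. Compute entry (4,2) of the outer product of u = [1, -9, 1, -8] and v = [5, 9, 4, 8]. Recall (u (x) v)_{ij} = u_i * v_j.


The outer product entry T_{ij} = u_i * v_j.
We need i=4, j=2.
u_4 = -8, v_2 = 9
T_{4,2} = -8 * 9 = -72

-72


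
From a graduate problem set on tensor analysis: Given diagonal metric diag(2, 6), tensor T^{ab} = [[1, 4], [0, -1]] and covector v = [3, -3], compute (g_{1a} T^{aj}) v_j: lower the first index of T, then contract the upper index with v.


Step 1: lower the first index. For a diagonal metric, g_{ia} T^{aj} = g_{ii} T^{ij} (no sum on i).
g_{11} = 2
S_1{}^1 = 2 * T^{11} = 2 * 1 = 2
S_1{}^2 = 2 * T^{12} = 2 * 4 = 8
Step 2: contract S_1{}^j with v_j.
S_1{}^1 * v_1 = 2 * 3 = 6
S_1{}^2 * v_2 = 8 * -3 = -24
Result = 6 + -24 = -18

-18


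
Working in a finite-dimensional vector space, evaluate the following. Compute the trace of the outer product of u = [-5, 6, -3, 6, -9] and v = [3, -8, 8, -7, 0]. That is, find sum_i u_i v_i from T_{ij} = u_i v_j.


The outer product gives T_{ij} = u_i v_j.
The trace (contraction) is Tr(T) = sum_i T_{ii} = sum_i u_i v_i.
Diagonal entries:
T_{11} = u_1 * v_1 = -5 * 3 = -15
T_{22} = u_2 * v_2 = 6 * -8 = -48
T_{33} = u_3 * v_3 = -3 * 8 = -24
T_{44} = u_4 * v_4 = 6 * -7 = -42
T_{55} = u_5 * v_5 = -9 * 0 = 0
Tr(T) = -15 + -48 + -24 + -42 + 0 = -129

-129


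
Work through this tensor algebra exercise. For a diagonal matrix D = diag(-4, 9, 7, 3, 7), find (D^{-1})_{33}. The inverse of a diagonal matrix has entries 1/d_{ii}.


For a diagonal matrix, the inverse has entries (D^{-1})_{ii} = 1/d_{ii}.
The diagonal entries are: d_{11} = -4, d_{22} = 9, d_{33} = 7, d_{44} = 3, d_{55} = 7
We need (D^{-1})_{33} = 1/d_{33} = 1/7 = 1/7

1/7


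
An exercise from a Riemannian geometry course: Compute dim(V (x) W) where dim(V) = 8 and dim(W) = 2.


The dimension of a tensor product is the product of dimensions.
dim(V) = 8, dim(W) = 2
dim(V (x) W) = 8 * 2 = 16

16


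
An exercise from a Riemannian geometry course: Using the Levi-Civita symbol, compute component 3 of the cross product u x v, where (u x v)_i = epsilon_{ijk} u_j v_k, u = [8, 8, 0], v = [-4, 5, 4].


(u x v)_3 = sum_{j,k} epsilon_{3jk} u_j v_k. Only permutations of (1,2,3) contribute; the two non-zero terms are:
eps_{312} u_1 v_2 = 1 * 8 * 5 = 40
eps_{321} u_2 v_1 = -1 * 8 * -4 = 32
(u x v)_3 = 72

72


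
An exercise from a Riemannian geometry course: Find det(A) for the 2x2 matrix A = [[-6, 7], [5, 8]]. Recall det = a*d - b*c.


For a 2x2 matrix [[a, b], [c, d]], det = a*d - b*c.
a = -6, b = 7, c = 5, d = 8
a*d = -6 * 8 = -48
b*c = 7 * 5 = 35
det = -48 - 35 = -83

-83


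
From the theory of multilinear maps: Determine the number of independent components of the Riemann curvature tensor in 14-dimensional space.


The Riemann tensor in d dimensions has d^2(d^2 - 1)/12 independent components.
d = 14, so d^2 = 196
d^2 - 1 = 195
d^2(d^2 - 1) = 196 * 195 = 38220
Divide by 12: 38220 / 12 = 3185

3185


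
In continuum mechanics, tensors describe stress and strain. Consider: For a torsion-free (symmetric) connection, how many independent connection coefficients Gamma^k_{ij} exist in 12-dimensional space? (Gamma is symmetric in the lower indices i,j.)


Christoffel symbols Gamma^k_{ij} are symmetric in i,j, so there are d * d(d+1)/2 independent symbols.
d = 12
d(d+1)/2 = 12 * 13 / 2 = 78
Total = 12 * 78 = 936

936


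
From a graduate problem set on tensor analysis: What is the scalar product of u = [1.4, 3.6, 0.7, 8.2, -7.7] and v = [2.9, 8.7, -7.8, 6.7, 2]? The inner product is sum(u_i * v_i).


The inner product u . v = sum of u_i * v_i.
Term-by-term: 1.4 * 2.9, 3.6 * 8.7, 0.7 * -7.8, 8.2 * 6.7, -7.7 * 2
Products: 4.06, 31.32, -5.46, 54.94, -15.4
Sum = 4.06 + 31.32 + -5.46 + 54.94 + -15.4 = 69.46

69.46


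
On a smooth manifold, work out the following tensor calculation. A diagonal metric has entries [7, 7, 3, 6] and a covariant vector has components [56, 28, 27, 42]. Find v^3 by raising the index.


To raise an index with a diagonal metric: v^i = v_i / g_{ii}.
For index 3: v_3 = 27, g_{33} = 3
v^3 = 27 / 3 = 9

9


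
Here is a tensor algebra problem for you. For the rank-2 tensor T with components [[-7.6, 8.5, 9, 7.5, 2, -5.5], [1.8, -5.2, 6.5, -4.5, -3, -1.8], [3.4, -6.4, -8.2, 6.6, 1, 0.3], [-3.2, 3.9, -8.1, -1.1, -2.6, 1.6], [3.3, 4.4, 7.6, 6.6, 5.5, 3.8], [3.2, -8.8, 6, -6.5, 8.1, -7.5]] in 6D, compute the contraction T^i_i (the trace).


The contraction (trace) of a rank-2 tensor is the sum of its diagonal elements.
Diagonal entries: A[1,1] = -7.6, A[2,2] = -5.2, A[3,3] = -8.2, A[4,4] = -1.1, A[5,5] = 5.5, A[6,6] = -7.5
Tr(A) = -7.6 + -5.2 + -8.2 + -1.1 + 5.5 + -7.5 = -24.1

-24.1


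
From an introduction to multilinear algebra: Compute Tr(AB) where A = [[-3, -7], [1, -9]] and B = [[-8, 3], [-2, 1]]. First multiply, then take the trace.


Tr(AB) = sum_i (AB)_{ii} where (AB)_{ii} = sum_k A_{ik} B_{ki}.
(AB)_{11} = -3*-8 + -7*-2 = 38
(AB)_{22} = 1*3 + -9*1 = -6
Tr(AB) = 38 + -6 = 32

32


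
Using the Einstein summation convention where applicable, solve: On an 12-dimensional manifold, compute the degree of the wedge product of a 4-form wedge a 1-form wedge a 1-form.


The degree of a wedge product is the sum of the degrees of the individual forms.
Degrees: 4, 1, 1
Total degree = 4 + 1 + 1 = 6

6


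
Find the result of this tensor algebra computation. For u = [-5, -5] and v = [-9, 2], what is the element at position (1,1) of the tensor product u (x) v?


The outer product entry T_{ij} = u_i * v_j.
We need i=1, j=1.
u_1 = -5, v_1 = -9
T_{1,1} = -5 * -9 = 45

45


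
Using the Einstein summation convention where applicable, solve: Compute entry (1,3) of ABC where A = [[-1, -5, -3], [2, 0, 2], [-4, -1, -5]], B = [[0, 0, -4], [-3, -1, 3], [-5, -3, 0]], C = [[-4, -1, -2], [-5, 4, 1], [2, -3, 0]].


(ABC)_{13} = sum_m (AB)_{1m} C_{m3}. First compute row 1 of AB.
(AB)_{11} = -1*0 + -5*-3 + -3*-5 = 30
(AB)_{12} = -1*0 + -5*-1 + -3*-3 = 14
(AB)_{13} = -1*-4 + -5*3 + -3*0 = -11
Now contract with column 3 of C:
(AB)_{11} * C_{13} = 30 * -2 = -60
(AB)_{12} * C_{23} = 14 * 1 = 14
(AB)_{13} * C_{33} = -11 * 0 = 0
(ABC)_{13} = -60 + 14 + 0 = -46

-46


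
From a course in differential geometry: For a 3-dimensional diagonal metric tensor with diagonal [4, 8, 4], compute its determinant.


For a diagonal metric, the determinant is the product of diagonal entries.
Diagonal entries: 4, 8, 4
det(g) = 4 * 8 * 4 = 128

128


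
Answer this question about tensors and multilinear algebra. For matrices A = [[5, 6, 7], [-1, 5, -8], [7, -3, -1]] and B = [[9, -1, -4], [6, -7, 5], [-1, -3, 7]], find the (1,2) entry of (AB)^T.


(AB)^T_{ij} = (AB)_{ji} = sum_k A_{jk} B_{ki}.
For i=1, j=2 we need (AB)_{21}:
A_{21} * B_{11} = -1 * 9 = -9
A_{22} * B_{21} = 5 * 6 = 30
A_{23} * B_{31} = -8 * -1 = 8
Sum = -9 + 30 + 8 = 29

29


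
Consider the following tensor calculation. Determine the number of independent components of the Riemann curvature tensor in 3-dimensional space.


The Riemann tensor in d dimensions has d^2(d^2 - 1)/12 independent components.
d = 3, so d^2 = 9
d^2 - 1 = 8
d^2(d^2 - 1) = 9 * 8 = 72
Divide by 12: 72 / 12 = 6

6


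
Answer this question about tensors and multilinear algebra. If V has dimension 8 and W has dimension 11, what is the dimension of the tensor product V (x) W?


The dimension of a tensor product is the product of dimensions.
dim(V) = 8, dim(W) = 11
dim(V (x) W) = 8 * 11 = 88

88


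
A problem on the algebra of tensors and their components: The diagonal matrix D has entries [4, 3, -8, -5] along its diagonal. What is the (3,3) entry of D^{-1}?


For a diagonal matrix, the inverse has entries (D^{-1})_{ii} = 1/d_{ii}.
The diagonal entries are: d_{11} = 4, d_{22} = 3, d_{33} = -8, d_{44} = -5
We need (D^{-1})_{33} = 1/d_{33} = 1/-8 = -1/8

-1/8


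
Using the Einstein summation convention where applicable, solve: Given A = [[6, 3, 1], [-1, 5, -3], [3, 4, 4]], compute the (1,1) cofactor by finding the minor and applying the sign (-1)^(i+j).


To find cofactor C_{11}, delete row 1 and column 1.
The resulting 2x2 submatrix is: [[5, -3], [4, 4]]
Minor M_{11} = 5*4 - -3*4
  = 20 - -12 = 32
Sign = (-1)^(1+1) = (-1)^2 = 1
Cofactor C_{11} = 1 * 32 = 32

32


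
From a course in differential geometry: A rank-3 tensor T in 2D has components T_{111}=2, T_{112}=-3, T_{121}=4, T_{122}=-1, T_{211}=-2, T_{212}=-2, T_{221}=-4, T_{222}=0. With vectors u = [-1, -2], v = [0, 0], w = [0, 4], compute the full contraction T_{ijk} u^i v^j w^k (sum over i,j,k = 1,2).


S = sum over i,j,k of T_{ijk} u_i v_j w_k. Expanding all 8 terms:
T_{111}*u_1*v_1*w_1 = 2*-1*0*0 = 0  (running total: 0)
T_{112}*u_1*v_1*w_2 = -3*-1*0*4 = 0  (running total: 0)
T_{121}*u_1*v_2*w_1 = 4*-1*0*0 = 0  (running total: 0)
T_{122}*u_1*v_2*w_2 = -1*-1*0*4 = 0  (running total: 0)
T_{211}*u_2*v_1*w_1 = -2*-2*0*0 = 0  (running total: 0)
T_{212}*u_2*v_1*w_2 = -2*-2*0*4 = 0  (running total: 0)
T_{221}*u_2*v_2*w_1 = -4*-2*0*0 = 0  (running total: 0)
T_{222}*u_2*v_2*w_2 = 0*-2*0*4 = 0  (running total: 0)
S = 0

0


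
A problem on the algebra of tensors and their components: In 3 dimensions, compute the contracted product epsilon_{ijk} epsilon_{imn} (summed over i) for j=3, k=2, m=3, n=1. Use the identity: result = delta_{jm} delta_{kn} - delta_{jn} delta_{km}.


Using the identity: epsilon_{ijk} epsilon_{imn} = delta_{jm} delta_{kn} - delta_{jn} delta_{km}.
delta_{33} = 1
delta_{21} = 0
delta_{31} = 0
delta_{23} = 0
Result = 1 * 0 - 0 * 0 = 0 - 0 = 0

0


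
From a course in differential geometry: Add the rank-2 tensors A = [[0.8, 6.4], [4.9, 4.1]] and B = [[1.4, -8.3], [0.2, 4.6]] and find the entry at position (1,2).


Tensor addition is component-wise: (A + B)_{ij} = A_{ij} + B_{ij}.
A_{12} = 6.4
B_{12} = -8.3
(A + B)_{12} = 6.4 + -8.3 = -1.9

-1.9


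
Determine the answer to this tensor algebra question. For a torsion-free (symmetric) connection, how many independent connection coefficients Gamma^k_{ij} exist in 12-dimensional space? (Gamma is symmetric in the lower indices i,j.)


Christoffel symbols Gamma^k_{ij} are symmetric in i,j, so there are d * d(d+1)/2 independent symbols.
d = 12
d(d+1)/2 = 12 * 13 / 2 = 78
Total = 12 * 78 = 936

936


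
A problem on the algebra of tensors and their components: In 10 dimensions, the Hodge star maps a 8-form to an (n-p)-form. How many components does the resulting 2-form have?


The Hodge dual of a p-form on an n-dimensional manifold is an (n-p)-form.
n = 10, p = 8, so dual degree = 10 - 8 = 2
The number of components is C(n, n-p) = C(10, 2) = 45

45


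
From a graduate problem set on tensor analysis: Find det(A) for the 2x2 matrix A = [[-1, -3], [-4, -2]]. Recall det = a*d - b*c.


For a 2x2 matrix [[a, b], [c, d]], det = a*d - b*c.
a = -1, b = -3, c = -4, d = -2
a*d = -1 * -2 = 2
b*c = -3 * -4 = 12
det = 2 - 12 = -10

-10


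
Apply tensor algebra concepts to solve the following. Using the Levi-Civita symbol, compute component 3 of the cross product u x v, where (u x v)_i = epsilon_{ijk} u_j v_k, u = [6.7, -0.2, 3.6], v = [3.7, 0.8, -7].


(u x v)_3 = sum_{j,k} epsilon_{3jk} u_j v_k. Only permutations of (1,2,3) contribute; the two non-zero terms are:
eps_{312} u_1 v_2 = 1 * 6.7 * 0.8 = 5.36
eps_{321} u_2 v_1 = -1 * -0.2 * 3.7 = 0.74
(u x v)_3 = 6.1

6.1


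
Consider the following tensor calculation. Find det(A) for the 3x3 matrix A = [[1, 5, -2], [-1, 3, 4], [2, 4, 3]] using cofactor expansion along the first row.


Expanding along the first row, det(A) = a11*M_11 - a12*M_12 + a13*M_13, where M_1j is the (1,j) minor.
Minor M_11 = 3*3 - 4*4 = -7
Minor M_12 = -1*3 - 4*2 = -11
Minor M_13 = -1*4 - 3*2 = -10
det = 1*(-7) - 5*(-11) + -2*(-10)
    = -7 - -55 + 20
    = 68

68


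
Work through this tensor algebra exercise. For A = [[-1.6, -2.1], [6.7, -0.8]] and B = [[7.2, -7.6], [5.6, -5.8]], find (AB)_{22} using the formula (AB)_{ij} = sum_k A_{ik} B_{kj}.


(AB)_{ij} = sum_k A_{ik} B_{kj}.
For i=2, j=2:
A_{21} * B_{12} = 6.7 * -7.6 = -50.92
A_{22} * B_{22} = -0.8 * -5.8 = 4.64
Sum = -50.92 + 4.64 = -46.28

-46.28


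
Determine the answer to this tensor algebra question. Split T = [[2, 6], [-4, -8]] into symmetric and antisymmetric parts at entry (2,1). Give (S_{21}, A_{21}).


T_{21} = -4
T_{12} = 6
S_{21} = (-4 + 6)/2 = 2/2 = 1
A_{21} = (-4 - 6)/2 = -10/2 = -5
Check: S + A = 1 + -5 = -4 = T_{21}.

(1, -5)


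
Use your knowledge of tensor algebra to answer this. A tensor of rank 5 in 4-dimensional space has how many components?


The number of components of a rank-r tensor in d dimensions is d^r.
Here d = 4 and r = 5.
4^5 = 1024

1024


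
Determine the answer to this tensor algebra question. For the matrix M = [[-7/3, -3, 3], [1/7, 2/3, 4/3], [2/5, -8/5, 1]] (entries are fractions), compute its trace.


The trace is the sum of diagonal entries.
Diagonal: M[1,1] = -7/3, M[2,2] = 2/3, M[3,3] = 1
Tr(M) = -7/3 + 2/3 + 1
Computing step by step:
After adding M[1,1]: -7/3
After adding M[2,2]: -5/3
After adding M[3,3]: -2/3
Tr(M) = -2/3

-2/3


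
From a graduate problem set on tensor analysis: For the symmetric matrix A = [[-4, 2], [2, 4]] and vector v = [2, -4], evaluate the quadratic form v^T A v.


First compute Av:
(Av)_1 = -4*2 + 2*-4 = -16
(Av)_2 = 2*2 + 4*-4 = -12
Av = [-16, -12]
Then v^T (Av) = 2*-16 + -4*-12
= -32 + 48 = 16

16


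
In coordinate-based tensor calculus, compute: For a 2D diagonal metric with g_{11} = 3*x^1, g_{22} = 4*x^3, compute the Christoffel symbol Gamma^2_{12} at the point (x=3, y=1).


For a diagonal metric, Gamma^k_{ij} = (1/2) g^{kk} (dg_{ik}/dx_j + dg_{jk}/dx_i - dg_{ij}/dx_k).
The metric is diagonal, so g_{ab} = 0 for a != b.
At the given point: g_{11} = 9, g_{22} = 108
g^{22} = 1/108
dg_{12}/dx_2 = 0 (off-diagonal)
dg_{22}/dx_1 = dg_{22}/dx_1 = 108
dg_{12}/dx_2 = 0 (off-diagonal)
Numerator = 0 + 108 - 0 = 108
Gamma^2_{12} = 108 / (2 * 108) = 1/2

1/2


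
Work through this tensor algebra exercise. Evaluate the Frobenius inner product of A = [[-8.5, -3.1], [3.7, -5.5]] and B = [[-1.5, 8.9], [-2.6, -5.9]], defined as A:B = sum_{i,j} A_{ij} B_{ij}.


A:B = sum over all i,j of A_{ij} * B_{ij}.
Row 1: -8.5*-1.5=12.75, -3.1*8.9=-27.59 => row sum = -14.84
Row 2: 3.7*-2.6=-9.62, -5.5*-5.9=32.45 => row sum = 22.83
Total = -14.84 + 22.83 = 7.99

7.99


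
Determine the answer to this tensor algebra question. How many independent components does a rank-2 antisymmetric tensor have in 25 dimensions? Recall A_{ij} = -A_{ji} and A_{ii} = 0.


An antisymmetric rank-2 tensor satisfies A_{ij} = -A_{ji}, so diagonal entries are zero.
The independent components are the upper-triangular entries: C(n, 2) = n(n-1)/2.
n = 25
C(25, 2) = 25 * 24 / 2 = 600 / 2 = 300

300


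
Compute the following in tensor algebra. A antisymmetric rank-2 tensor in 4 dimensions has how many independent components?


A antisymmetric rank-2 tensor in d dimensions has d(d-1)/2 independent components.
d = 4
d(d-1)/2 = 4 * 3 / 2 = 12 / 2 = 6

6


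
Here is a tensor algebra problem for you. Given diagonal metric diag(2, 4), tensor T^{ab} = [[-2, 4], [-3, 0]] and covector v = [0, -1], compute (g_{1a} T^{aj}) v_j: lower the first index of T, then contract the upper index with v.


Step 1: lower the first index. For a diagonal metric, g_{ia} T^{aj} = g_{ii} T^{ij} (no sum on i).
g_{11} = 2
S_1{}^1 = 2 * T^{11} = 2 * -2 = -4
S_1{}^2 = 2 * T^{12} = 2 * 4 = 8
Step 2: contract S_1{}^j with v_j.
S_1{}^1 * v_1 = -4 * 0 = 0
S_1{}^2 * v_2 = 8 * -1 = -8
Result = 0 + -8 = -8

-8


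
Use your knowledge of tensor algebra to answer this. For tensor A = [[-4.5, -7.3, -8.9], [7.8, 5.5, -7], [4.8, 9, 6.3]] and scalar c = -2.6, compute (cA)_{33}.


Scalar multiplication: (cA)_{ij} = c * A_{ij}.
c = -2.6
A_{33} = 6.3
(cA)_{33} = -2.6 * 6.3 = -16.38

-16.38


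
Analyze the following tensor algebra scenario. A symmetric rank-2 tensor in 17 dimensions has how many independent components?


A symmetric rank-2 tensor in d dimensions has d(d+1)/2 independent components.
d = 17
d(d+1)/2 = 17 * 18 / 2 = 306 / 2 = 153

153


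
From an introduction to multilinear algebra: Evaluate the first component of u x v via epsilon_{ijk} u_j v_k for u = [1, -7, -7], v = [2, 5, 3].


(u x v)_1 = sum_{j,k} epsilon_{1jk} u_j v_k. Only permutations of (1,2,3) contribute; the two non-zero terms are:
eps_{123} u_2 v_3 = 1 * -7 * 3 = -21
eps_{132} u_3 v_2 = -1 * -7 * 5 = 35
(u x v)_1 = 14

14


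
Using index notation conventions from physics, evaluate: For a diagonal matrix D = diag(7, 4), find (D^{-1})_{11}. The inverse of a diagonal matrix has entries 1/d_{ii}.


For a diagonal matrix, the inverse has entries (D^{-1})_{ii} = 1/d_{ii}.
The diagonal entries are: d_{11} = 7, d_{22} = 4
We need (D^{-1})_{11} = 1/d_{11} = 1/7 = 1/7

1/7


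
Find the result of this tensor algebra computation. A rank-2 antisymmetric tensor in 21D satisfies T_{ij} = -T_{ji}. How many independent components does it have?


An antisymmetric rank-2 tensor satisfies A_{ij} = -A_{ji}, so diagonal entries are zero.
The independent components are the upper-triangular entries: C(n, 2) = n(n-1)/2.
n = 21
C(21, 2) = 21 * 20 / 2 = 420 / 2 = 210

210


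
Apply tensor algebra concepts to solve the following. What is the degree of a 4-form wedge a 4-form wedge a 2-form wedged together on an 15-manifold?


The degree of a wedge product is the sum of the degrees of the individual forms.
Degrees: 4, 4, 2
Total degree = 4 + 4 + 2 = 10

10


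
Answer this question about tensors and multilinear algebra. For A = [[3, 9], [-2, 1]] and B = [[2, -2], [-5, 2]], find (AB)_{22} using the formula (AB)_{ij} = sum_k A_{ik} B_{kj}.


(AB)_{ij} = sum_k A_{ik} B_{kj}.
For i=2, j=2:
A_{21} * B_{12} = -2 * -2 = 4
A_{22} * B_{22} = 1 * 2 = 2
Sum = 4 + 2 = 6

6


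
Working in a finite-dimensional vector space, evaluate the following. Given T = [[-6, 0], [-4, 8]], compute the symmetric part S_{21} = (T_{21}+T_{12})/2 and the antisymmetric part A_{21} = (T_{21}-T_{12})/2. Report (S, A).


T_{21} = -4
T_{12} = 0
S_{21} = (-4 + 0)/2 = -4/2 = -2
A_{21} = (-4 - 0)/2 = -4/2 = -2
Check: S + A = -2 + -2 = -4 = T_{21}.

(-2, -2)


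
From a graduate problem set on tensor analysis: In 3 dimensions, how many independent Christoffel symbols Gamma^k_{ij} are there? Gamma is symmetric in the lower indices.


Christoffel symbols Gamma^k_{ij} are symmetric in i,j, so there are d * d(d+1)/2 independent symbols.
d = 3
d(d+1)/2 = 3 * 4 / 2 = 6
Total = 3 * 6 = 18

18


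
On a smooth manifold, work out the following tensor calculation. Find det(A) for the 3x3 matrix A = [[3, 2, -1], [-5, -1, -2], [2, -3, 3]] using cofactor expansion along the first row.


Expanding along the first row, det(A) = a11*M_11 - a12*M_12 + a13*M_13, where M_1j is the (1,j) minor.
Minor M_11 = -1*3 - -2*-3 = -9
Minor M_12 = -5*3 - -2*2 = -11
Minor M_13 = -5*-3 - -1*2 = 17
det = 3*(-9) - 2*(-11) + -1*(17)
    = -27 - -22 + -17
    = -22

-22


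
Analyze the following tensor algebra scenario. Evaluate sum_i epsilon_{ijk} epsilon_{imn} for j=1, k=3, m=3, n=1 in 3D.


Using the identity: epsilon_{ijk} epsilon_{imn} = delta_{jm} delta_{kn} - delta_{jn} delta_{km}.
delta_{13} = 0
delta_{31} = 0
delta_{11} = 1
delta_{33} = 1
Result = 0 * 0 - 1 * 1 = 0 - 1 = -1

-1


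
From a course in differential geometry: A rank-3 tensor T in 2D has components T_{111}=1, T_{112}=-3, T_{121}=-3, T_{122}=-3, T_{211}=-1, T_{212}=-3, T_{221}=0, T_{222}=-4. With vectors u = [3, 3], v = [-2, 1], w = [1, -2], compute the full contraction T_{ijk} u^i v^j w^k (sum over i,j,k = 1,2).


S = sum over i,j,k of T_{ijk} u_i v_j w_k. Expanding all 8 terms:
T_{111}*u_1*v_1*w_1 = 1*3*-2*1 = -6  (running total: -6)
T_{112}*u_1*v_1*w_2 = -3*3*-2*-2 = -36  (running total: -42)
T_{121}*u_1*v_2*w_1 = -3*3*1*1 = -9  (running total: -51)
T_{122}*u_1*v_2*w_2 = -3*3*1*-2 = 18  (running total: -33)
T_{211}*u_2*v_1*w_1 = -1*3*-2*1 = 6  (running total: -27)
T_{212}*u_2*v_1*w_2 = -3*3*-2*-2 = -36  (running total: -63)
T_{221}*u_2*v_2*w_1 = 0*3*1*1 = 0  (running total: -63)
T_{222}*u_2*v_2*w_2 = -4*3*1*-2 = 24  (running total: -39)
S = -39

-39


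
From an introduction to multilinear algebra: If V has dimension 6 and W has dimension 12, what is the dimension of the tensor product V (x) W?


The dimension of a tensor product is the product of dimensions.
dim(V) = 6, dim(W) = 12
dim(V (x) W) = 6 * 12 = 72

72


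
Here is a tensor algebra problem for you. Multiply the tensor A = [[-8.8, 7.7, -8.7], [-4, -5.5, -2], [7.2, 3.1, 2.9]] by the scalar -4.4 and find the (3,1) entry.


Scalar multiplication: (cA)_{ij} = c * A_{ij}.
c = -4.4
A_{31} = 7.2
(cA)_{31} = -4.4 * 7.2 = -31.68

-31.68


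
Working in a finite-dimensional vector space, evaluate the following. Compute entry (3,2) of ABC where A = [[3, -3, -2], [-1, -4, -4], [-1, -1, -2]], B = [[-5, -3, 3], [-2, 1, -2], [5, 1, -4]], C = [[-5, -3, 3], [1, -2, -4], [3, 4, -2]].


(ABC)_{32} = sum_m (AB)_{3m} C_{m2}. First compute row 3 of AB.
(AB)_{31} = -1*-5 + -1*-2 + -2*5 = -3
(AB)_{32} = -1*-3 + -1*1 + -2*1 = 0
(AB)_{33} = -1*3 + -1*-2 + -2*-4 = 7
Now contract with column 2 of C:
(AB)_{31} * C_{12} = -3 * -3 = 9
(AB)_{32} * C_{22} = 0 * -2 = 0
(AB)_{33} * C_{32} = 7 * 4 = 28
(ABC)_{32} = 9 + 0 + 28 = 37

37
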